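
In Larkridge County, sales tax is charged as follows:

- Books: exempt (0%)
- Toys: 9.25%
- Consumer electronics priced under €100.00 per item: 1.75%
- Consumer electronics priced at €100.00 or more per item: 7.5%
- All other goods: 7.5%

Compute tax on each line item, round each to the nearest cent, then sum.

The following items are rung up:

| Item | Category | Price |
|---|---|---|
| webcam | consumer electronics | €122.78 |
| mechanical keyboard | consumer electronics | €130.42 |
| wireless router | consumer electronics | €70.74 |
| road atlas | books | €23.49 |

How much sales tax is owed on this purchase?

€20.23

Webcam €122.78: consumer electronics, €100.00 or more → 7.5% → €9.21
Mechanical keyboard €130.42: consumer electronics, €100.00 or more → 7.5% → €9.78
Wireless router €70.74: consumer electronics, under €100.00 → 1.75% → €1.24
Road atlas €23.49: books → 0% → €0.00
Total tax = €9.21 + €9.78 + €1.24 = €20.23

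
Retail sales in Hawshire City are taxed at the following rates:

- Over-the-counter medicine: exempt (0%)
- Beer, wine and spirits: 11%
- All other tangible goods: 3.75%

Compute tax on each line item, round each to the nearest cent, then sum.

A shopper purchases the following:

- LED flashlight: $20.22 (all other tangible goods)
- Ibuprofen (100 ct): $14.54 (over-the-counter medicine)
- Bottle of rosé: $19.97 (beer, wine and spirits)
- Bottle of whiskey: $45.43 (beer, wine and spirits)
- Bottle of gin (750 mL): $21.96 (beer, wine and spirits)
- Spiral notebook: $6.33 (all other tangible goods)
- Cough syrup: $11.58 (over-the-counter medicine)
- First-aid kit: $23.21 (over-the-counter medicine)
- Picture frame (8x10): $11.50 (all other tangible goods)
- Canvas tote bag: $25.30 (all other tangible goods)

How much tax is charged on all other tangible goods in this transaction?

$2.38

LED flashlight $20.22: all other tangible goods → 3.75% → $0.76
Spiral notebook $6.33: all other tangible goods → 3.75% → $0.24
Picture frame (8x10) $11.50: all other tangible goods → 3.75% → $0.43
Canvas tote bag $25.30: all other tangible goods → 3.75% → $0.95
Tax on all other tangible goods = $0.76 + $0.24 + $0.43 + $0.95 = $2.38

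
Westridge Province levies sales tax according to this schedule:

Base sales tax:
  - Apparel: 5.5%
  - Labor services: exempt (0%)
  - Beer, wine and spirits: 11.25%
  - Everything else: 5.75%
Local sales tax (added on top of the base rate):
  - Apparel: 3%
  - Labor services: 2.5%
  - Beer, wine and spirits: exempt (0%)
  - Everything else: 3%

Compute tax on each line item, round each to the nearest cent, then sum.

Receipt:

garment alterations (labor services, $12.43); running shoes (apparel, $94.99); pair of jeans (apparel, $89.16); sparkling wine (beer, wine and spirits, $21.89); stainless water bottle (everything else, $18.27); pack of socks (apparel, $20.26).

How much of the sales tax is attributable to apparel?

Running shoes $94.99: apparel → 5.5% + 3% local = 8.5% → $8.07
Pair of jeans $89.16: apparel → 5.5% + 3% local = 8.5% → $7.58
Pack of socks $20.26: apparel → 5.5% + 3% local = 8.5% → $1.72
Tax on apparel = $8.07 + $7.58 + $1.72 = $17.37

$17.37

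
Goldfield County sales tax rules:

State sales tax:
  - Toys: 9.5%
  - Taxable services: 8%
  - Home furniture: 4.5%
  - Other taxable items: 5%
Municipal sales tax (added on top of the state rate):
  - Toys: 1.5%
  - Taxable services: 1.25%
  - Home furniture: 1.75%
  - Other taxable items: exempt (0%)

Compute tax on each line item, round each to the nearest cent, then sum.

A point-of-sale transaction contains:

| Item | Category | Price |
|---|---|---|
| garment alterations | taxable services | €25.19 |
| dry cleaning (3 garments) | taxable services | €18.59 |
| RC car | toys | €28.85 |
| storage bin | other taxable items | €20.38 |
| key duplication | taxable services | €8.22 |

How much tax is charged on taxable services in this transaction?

€4.81

Garment alterations €25.19: taxable services → 8% + 1.25% municipal = 9.25% → €2.33
Dry cleaning (3 garments) €18.59: taxable services → 8% + 1.25% municipal = 9.25% → €1.72
Key duplication €8.22: taxable services → 8% + 1.25% municipal = 9.25% → €0.76
Tax on taxable services = €2.33 + €1.72 + €0.76 = €4.81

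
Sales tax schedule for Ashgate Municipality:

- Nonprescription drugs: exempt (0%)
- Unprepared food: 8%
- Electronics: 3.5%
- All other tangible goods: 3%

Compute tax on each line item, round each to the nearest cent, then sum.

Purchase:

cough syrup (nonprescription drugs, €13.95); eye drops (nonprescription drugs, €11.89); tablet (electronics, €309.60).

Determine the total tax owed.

Cough syrup €13.95: nonprescription drugs → 0% → €0.00
Eye drops €11.89: nonprescription drugs → 0% → €0.00
Tablet €309.60: electronics → 3.5% → €10.84
Total tax = €10.84

€10.84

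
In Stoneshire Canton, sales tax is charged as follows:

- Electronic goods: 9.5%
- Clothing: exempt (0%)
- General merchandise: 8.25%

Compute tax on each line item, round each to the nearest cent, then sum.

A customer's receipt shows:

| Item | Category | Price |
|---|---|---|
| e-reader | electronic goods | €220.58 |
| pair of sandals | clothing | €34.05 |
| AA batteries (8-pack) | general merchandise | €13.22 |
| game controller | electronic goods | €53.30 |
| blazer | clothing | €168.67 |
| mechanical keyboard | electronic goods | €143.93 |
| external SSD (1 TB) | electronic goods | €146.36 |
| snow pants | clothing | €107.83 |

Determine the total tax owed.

E-reader €220.58: electronic goods → 9.5% → €20.96
Pair of sandals €34.05: clothing → 0% → €0.00
AA batteries (8-pack) €13.22: general merchandise → 8.25% → €1.09
Game controller €53.30: electronic goods → 9.5% → €5.06
Blazer €168.67: clothing → 0% → €0.00
Mechanical keyboard €143.93: electronic goods → 9.5% → €13.67
External SSD (1 TB) €146.36: electronic goods → 9.5% → €13.90
Snow pants €107.83: clothing → 0% → €0.00
Total tax = €20.96 + €1.09 + €5.06 + €13.67 + €13.90 = €54.68

€54.68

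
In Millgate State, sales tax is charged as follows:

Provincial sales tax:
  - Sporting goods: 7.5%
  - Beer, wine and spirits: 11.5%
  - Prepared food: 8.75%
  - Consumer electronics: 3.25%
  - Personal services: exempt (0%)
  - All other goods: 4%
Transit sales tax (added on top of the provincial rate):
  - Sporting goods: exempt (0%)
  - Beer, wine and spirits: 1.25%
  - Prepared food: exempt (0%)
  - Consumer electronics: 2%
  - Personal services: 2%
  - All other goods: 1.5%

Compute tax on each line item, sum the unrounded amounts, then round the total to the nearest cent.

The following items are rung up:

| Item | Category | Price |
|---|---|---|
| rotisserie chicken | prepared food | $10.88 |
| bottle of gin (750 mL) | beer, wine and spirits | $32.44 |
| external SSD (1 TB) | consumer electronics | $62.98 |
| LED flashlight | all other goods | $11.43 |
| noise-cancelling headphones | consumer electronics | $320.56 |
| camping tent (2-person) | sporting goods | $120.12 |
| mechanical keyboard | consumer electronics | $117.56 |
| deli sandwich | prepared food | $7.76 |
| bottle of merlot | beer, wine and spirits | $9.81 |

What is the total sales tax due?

$42.96

Rotisserie chicken $10.88: prepared food → 8.75% + 0% transit = 8.75% → $0.952
Bottle of gin (750 mL) $32.44: beer, wine and spirits → 11.5% + 1.25% transit = 12.75% → $4.1361
External SSD (1 TB) $62.98: consumer electronics → 3.25% + 2% transit = 5.25% → $3.30645
LED flashlight $11.43: all other goods → 4% + 1.5% transit = 5.5% → $0.62865
Noise-cancelling headphones $320.56: consumer electronics → 3.25% + 2% transit = 5.25% → $16.8294
Camping tent (2-person) $120.12: sporting goods → 7.5% + 0% transit = 7.5% → $9.009
Mechanical keyboard $117.56: consumer electronics → 3.25% + 2% transit = 5.25% → $6.1719
Deli sandwich $7.76: prepared food → 8.75% + 0% transit = 8.75% → $0.679
Bottle of merlot $9.81: beer, wine and spirits → 11.5% + 1.25% transit = 12.75% → $1.250775
Unrounded tax sum = $42.963275 → $42.96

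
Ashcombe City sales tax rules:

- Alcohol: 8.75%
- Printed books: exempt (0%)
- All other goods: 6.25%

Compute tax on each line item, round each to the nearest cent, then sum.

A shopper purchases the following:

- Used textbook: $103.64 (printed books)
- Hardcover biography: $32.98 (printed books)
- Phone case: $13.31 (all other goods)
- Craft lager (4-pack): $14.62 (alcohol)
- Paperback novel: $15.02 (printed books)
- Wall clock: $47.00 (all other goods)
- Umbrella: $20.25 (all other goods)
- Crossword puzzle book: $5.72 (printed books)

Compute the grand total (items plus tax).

Used textbook $103.64: printed books → 0% → $0.00
Hardcover biography $32.98: printed books → 0% → $0.00
Phone case $13.31: all other goods → 6.25% → $0.83
Craft lager (4-pack) $14.62: alcohol → 8.75% → $1.28
Paperback novel $15.02: printed books → 0% → $0.00
Wall clock $47.00: all other goods → 6.25% → $2.94
Umbrella $20.25: all other goods → 6.25% → $1.27
Crossword puzzle book $5.72: printed books → 0% → $0.00
Subtotal = $252.54; tax = $6.32; total due = $258.86

$258.86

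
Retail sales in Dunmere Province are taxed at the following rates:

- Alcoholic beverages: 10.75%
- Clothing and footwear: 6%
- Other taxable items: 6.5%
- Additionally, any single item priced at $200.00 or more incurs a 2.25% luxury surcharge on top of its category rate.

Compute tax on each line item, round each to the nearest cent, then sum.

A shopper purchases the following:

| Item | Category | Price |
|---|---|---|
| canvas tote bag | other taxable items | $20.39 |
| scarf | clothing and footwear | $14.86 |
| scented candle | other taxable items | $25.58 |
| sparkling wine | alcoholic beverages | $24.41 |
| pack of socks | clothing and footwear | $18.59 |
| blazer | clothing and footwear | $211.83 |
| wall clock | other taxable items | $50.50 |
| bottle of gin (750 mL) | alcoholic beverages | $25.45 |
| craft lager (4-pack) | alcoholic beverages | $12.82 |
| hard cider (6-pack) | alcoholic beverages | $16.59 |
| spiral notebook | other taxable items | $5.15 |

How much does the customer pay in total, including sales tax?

$460.78

Canvas tote bag $20.39: other taxable items → 6.5% → $1.33
Scarf $14.86: clothing and footwear → 6% → $0.89
Scented candle $25.58: other taxable items → 6.5% → $1.66
Sparkling wine $24.41: alcoholic beverages → 10.75% → $2.62
Pack of socks $18.59: clothing and footwear → 6% → $1.12
Blazer $211.83: clothing and footwear → 6% + 2.25% surcharge = 8.25% → $17.48
Wall clock $50.50: other taxable items → 6.5% → $3.28
Bottle of gin (750 mL) $25.45: alcoholic beverages → 10.75% → $2.74
Craft lager (4-pack) $12.82: alcoholic beverages → 10.75% → $1.38
Hard cider (6-pack) $16.59: alcoholic beverages → 10.75% → $1.78
Spiral notebook $5.15: other taxable items → 6.5% → $0.33
Subtotal = $426.17; tax = $34.61; total due = $460.78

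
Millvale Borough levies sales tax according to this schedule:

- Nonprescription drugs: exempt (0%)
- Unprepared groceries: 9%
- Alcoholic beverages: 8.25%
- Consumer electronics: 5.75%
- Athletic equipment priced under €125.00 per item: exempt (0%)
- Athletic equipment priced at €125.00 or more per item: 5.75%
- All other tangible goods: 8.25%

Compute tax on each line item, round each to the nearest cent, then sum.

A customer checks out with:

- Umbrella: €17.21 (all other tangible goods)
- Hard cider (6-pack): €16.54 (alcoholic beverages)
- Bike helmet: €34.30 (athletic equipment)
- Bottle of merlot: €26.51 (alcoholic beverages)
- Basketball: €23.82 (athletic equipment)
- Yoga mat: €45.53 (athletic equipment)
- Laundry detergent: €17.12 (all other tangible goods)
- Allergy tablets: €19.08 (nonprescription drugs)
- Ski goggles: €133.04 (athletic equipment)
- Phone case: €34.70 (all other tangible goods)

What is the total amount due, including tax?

Umbrella €17.21: all other tangible goods → 8.25% → €1.42
Hard cider (6-pack) €16.54: alcoholic beverages → 8.25% → €1.36
Bike helmet €34.30: athletic equipment, under €125.00 → 0% → €0.00
Bottle of merlot €26.51: alcoholic beverages → 8.25% → €2.19
Basketball €23.82: athletic equipment, under €125.00 → 0% → €0.00
Yoga mat €45.53: athletic equipment, under €125.00 → 0% → €0.00
Laundry detergent €17.12: all other tangible goods → 8.25% → €1.41
Allergy tablets €19.08: nonprescription drugs → 0% → €0.00
Ski goggles €133.04: athletic equipment, €125.00 or more → 5.75% → €7.65
Phone case €34.70: all other tangible goods → 8.25% → €2.86
Subtotal = €367.85; tax = €16.89; total due = €384.74

€384.74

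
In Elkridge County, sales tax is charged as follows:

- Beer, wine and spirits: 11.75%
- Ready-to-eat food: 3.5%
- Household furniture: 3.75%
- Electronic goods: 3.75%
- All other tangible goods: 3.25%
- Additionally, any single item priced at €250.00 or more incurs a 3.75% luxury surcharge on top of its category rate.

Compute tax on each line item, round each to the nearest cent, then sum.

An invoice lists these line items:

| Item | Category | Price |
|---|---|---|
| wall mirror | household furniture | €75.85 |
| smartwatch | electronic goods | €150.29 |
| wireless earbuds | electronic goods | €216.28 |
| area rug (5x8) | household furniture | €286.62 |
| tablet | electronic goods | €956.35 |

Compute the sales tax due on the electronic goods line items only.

€85.48

Smartwatch €150.29: electronic goods → 3.75% → €5.64
Wireless earbuds €216.28: electronic goods → 3.75% → €8.11
Tablet €956.35: electronic goods → 3.75% + 3.75% surcharge = 7.5% → €71.73
Tax on electronic goods = €5.64 + €8.11 + €71.73 = €85.48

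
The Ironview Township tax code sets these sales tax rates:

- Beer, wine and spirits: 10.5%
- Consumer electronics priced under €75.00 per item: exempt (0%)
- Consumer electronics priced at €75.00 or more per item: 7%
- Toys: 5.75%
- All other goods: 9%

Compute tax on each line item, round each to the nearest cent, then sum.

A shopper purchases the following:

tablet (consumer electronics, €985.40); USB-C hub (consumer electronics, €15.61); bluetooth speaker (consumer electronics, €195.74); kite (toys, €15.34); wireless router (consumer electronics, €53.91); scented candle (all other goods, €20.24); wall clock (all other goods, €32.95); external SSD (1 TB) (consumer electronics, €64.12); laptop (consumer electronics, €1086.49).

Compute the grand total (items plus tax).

€2634.20

Tablet €985.40: consumer electronics, €75.00 or more → 7% → €68.98
USB-C hub €15.61: consumer electronics, under €75.00 → 0% → €0.00
Bluetooth speaker €195.74: consumer electronics, €75.00 or more → 7% → €13.70
Kite €15.34: toys → 5.75% → €0.88
Wireless router €53.91: consumer electronics, under €75.00 → 0% → €0.00
Scented candle €20.24: all other goods → 9% → €1.82
Wall clock €32.95: all other goods → 9% → €2.97
External SSD (1 TB) €64.12: consumer electronics, under €75.00 → 0% → €0.00
Laptop €1086.49: consumer electronics, €75.00 or more → 7% → €76.05
Subtotal = €2469.80; tax = €164.40; total due = €2634.20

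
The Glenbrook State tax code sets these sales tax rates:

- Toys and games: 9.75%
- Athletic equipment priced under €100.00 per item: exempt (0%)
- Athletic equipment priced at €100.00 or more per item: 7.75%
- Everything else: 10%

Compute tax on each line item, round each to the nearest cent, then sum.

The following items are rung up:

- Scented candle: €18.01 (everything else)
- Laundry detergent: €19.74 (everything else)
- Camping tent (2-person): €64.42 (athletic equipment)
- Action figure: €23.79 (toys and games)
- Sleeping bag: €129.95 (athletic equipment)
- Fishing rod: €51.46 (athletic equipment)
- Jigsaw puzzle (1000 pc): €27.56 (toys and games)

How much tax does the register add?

Scented candle €18.01: everything else → 10% → €1.80
Laundry detergent €19.74: everything else → 10% → €1.97
Camping tent (2-person) €64.42: athletic equipment, under €100.00 → 0% → €0.00
Action figure €23.79: toys and games → 9.75% → €2.32
Sleeping bag €129.95: athletic equipment, €100.00 or more → 7.75% → €10.07
Fishing rod €51.46: athletic equipment, under €100.00 → 0% → €0.00
Jigsaw puzzle (1000 pc) €27.56: toys and games → 9.75% → €2.69
Total tax = €1.80 + €1.97 + €2.32 + €10.07 + €2.69 = €18.85

€18.85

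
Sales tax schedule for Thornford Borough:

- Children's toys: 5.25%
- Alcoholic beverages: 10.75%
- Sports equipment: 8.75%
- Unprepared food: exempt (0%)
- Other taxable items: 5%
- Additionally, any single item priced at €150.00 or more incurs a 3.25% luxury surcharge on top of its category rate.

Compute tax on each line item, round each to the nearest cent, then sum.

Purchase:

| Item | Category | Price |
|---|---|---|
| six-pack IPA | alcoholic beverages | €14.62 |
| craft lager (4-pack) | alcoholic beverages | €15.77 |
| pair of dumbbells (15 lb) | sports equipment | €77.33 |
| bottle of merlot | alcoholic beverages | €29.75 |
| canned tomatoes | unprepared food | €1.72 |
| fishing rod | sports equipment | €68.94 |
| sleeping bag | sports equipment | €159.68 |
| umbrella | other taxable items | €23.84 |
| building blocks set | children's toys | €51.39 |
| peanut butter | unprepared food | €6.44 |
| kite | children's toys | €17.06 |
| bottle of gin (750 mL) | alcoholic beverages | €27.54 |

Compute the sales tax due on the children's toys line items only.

Building blocks set €51.39: children's toys → 5.25% → €2.70
Kite €17.06: children's toys → 5.25% → €0.90
Tax on children's toys = €2.70 + €0.90 = €3.60

€3.60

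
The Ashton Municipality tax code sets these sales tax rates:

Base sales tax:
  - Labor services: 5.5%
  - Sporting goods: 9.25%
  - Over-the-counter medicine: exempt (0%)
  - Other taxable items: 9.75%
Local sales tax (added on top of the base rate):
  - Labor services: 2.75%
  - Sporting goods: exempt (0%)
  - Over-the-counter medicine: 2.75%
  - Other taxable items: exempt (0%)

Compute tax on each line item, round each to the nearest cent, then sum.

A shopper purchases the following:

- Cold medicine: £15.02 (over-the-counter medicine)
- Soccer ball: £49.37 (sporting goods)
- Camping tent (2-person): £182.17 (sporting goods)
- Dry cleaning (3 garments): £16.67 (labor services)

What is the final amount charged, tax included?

Cold medicine £15.02: over-the-counter medicine → 0% + 2.75% local = 2.75% → £0.41
Soccer ball £49.37: sporting goods → 9.25% + 0% local = 9.25% → £4.57
Camping tent (2-person) £182.17: sporting goods → 9.25% + 0% local = 9.25% → £16.85
Dry cleaning (3 garments) £16.67: labor services → 5.5% + 2.75% local = 8.25% → £1.38
Subtotal = £263.23; tax = £23.21; total due = £286.44

£286.44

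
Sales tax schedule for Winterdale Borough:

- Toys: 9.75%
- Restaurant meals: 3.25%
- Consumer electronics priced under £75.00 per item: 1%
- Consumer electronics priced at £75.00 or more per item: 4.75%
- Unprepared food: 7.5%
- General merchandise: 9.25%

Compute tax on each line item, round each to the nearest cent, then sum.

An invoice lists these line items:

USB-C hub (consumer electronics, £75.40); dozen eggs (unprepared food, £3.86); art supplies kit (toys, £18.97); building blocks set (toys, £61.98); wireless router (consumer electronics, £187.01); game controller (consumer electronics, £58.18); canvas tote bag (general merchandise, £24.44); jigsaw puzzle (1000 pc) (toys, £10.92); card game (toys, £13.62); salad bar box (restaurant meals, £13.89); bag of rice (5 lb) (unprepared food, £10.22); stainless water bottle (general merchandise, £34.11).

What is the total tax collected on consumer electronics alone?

USB-C hub £75.40: consumer electronics, £75.00 or more → 4.75% → £3.58
Wireless router £187.01: consumer electronics, £75.00 or more → 4.75% → £8.88
Game controller £58.18: consumer electronics, under £75.00 → 1% → £0.58
Tax on consumer electronics = £3.58 + £8.88 + £0.58 = £13.04

£13.04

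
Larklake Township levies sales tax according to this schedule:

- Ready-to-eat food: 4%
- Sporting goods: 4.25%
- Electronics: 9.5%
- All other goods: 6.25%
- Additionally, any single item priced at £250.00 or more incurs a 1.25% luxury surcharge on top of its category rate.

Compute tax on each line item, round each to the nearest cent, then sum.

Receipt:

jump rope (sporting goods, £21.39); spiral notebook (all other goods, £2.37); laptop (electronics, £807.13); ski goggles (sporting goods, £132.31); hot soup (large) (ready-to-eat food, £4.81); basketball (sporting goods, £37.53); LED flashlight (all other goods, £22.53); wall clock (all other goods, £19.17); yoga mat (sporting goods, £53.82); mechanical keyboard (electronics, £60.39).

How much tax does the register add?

£105.88

Jump rope £21.39: sporting goods → 4.25% → £0.91
Spiral notebook £2.37: all other goods → 6.25% → £0.15
Laptop £807.13: electronics → 9.5% + 1.25% surcharge = 10.75% → £86.77
Ski goggles £132.31: sporting goods → 4.25% → £5.62
Hot soup (large) £4.81: ready-to-eat food → 4% → £0.19
Basketball £37.53: sporting goods → 4.25% → £1.60
LED flashlight £22.53: all other goods → 6.25% → £1.41
Wall clock £19.17: all other goods → 6.25% → £1.20
Yoga mat £53.82: sporting goods → 4.25% → £2.29
Mechanical keyboard £60.39: electronics → 9.5% → £5.74
Total tax = £0.91 + £0.15 + £86.77 + £5.62 + £0.19 + £1.60 + £1.41 + £1.20 + £2.29 + £5.74 = £105.88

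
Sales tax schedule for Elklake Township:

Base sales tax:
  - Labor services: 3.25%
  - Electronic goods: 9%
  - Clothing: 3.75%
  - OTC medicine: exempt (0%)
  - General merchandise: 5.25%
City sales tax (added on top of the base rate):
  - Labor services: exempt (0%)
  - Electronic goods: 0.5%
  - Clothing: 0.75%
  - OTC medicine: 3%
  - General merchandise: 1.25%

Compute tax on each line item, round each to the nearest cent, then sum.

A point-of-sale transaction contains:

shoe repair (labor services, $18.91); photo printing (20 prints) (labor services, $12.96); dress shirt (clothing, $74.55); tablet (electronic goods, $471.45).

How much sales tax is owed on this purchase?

$49.17

Shoe repair $18.91: labor services → 3.25% + 0% city = 3.25% → $0.61
Photo printing (20 prints) $12.96: labor services → 3.25% + 0% city = 3.25% → $0.42
Dress shirt $74.55: clothing → 3.75% + 0.75% city = 4.5% → $3.35
Tablet $471.45: electronic goods → 9% + 0.5% city = 9.5% → $44.79
Total tax = $0.61 + $0.42 + $3.35 + $44.79 = $49.17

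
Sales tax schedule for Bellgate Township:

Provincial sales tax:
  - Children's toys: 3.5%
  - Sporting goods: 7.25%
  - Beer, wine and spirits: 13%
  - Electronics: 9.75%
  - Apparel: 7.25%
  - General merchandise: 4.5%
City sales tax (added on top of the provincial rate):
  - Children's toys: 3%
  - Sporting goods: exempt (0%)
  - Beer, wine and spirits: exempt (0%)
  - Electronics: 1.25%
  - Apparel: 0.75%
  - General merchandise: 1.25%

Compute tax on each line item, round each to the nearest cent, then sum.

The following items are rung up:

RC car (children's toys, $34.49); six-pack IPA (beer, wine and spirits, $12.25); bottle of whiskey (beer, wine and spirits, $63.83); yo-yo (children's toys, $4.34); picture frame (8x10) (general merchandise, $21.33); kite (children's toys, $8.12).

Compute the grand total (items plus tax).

$158.53

RC car $34.49: children's toys → 3.5% + 3% city = 6.5% → $2.24
Six-pack IPA $12.25: beer, wine and spirits → 13% + 0% city = 13% → $1.59
Bottle of whiskey $63.83: beer, wine and spirits → 13% + 0% city = 13% → $8.30
Yo-yo $4.34: children's toys → 3.5% + 3% city = 6.5% → $0.28
Picture frame (8x10) $21.33: general merchandise → 4.5% + 1.25% city = 5.75% → $1.23
Kite $8.12: children's toys → 3.5% + 3% city = 6.5% → $0.53
Subtotal = $144.36; tax = $14.17; total due = $158.53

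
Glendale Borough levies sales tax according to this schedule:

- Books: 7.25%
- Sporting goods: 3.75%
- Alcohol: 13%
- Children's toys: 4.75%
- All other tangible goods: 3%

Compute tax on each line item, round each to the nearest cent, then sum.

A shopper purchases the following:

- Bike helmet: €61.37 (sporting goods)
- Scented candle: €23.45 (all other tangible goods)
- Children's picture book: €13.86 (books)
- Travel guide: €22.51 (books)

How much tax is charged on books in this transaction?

€2.63

Children's picture book €13.86: books → 7.25% → €1.00
Travel guide €22.51: books → 7.25% → €1.63
Tax on books = €1.00 + €1.63 = €2.63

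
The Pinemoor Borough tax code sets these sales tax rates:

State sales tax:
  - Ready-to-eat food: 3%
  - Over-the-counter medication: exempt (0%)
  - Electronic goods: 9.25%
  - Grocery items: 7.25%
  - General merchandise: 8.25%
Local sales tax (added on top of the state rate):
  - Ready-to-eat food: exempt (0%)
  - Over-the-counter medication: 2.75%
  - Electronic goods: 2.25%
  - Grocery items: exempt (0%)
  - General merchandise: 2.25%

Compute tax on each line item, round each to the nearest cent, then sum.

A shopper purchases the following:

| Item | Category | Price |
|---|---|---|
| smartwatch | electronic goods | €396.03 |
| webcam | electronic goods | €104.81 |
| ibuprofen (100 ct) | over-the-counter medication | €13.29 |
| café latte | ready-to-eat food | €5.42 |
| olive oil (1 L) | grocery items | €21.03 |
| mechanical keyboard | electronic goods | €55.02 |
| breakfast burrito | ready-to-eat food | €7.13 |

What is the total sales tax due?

Smartwatch €396.03: electronic goods → 9.25% + 2.25% local = 11.5% → €45.54
Webcam €104.81: electronic goods → 9.25% + 2.25% local = 11.5% → €12.05
Ibuprofen (100 ct) €13.29: over-the-counter medication → 0% + 2.75% local = 2.75% → €0.37
Café latte €5.42: ready-to-eat food → 3% + 0% local = 3% → €0.16
Olive oil (1 L) €21.03: grocery items → 7.25% + 0% local = 7.25% → €1.52
Mechanical keyboard €55.02: electronic goods → 9.25% + 2.25% local = 11.5% → €6.33
Breakfast burrito €7.13: ready-to-eat food → 3% + 0% local = 3% → €0.21
Total tax = €45.54 + €12.05 + €0.37 + €0.16 + €1.52 + €6.33 + €0.21 = €66.18

€66.18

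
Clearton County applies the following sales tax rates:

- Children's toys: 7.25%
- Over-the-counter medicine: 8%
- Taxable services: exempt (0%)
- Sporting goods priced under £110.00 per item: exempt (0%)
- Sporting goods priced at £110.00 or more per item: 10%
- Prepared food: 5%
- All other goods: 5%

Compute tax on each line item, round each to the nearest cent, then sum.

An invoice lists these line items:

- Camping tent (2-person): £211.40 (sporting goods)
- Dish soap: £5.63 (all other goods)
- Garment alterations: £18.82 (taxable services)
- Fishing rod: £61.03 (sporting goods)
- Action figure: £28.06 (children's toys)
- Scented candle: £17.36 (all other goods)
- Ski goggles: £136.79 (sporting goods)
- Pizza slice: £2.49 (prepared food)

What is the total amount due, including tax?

£519.70

Camping tent (2-person) £211.40: sporting goods, £110.00 or more → 10% → £21.14
Dish soap £5.63: all other goods → 5% → £0.28
Garment alterations £18.82: taxable services → 0% → £0.00
Fishing rod £61.03: sporting goods, under £110.00 → 0% → £0.00
Action figure £28.06: children's toys → 7.25% → £2.03
Scented candle £17.36: all other goods → 5% → £0.87
Ski goggles £136.79: sporting goods, £110.00 or more → 10% → £13.68
Pizza slice £2.49: prepared food → 5% → £0.12
Subtotal = £481.58; tax = £38.12; total due = £519.70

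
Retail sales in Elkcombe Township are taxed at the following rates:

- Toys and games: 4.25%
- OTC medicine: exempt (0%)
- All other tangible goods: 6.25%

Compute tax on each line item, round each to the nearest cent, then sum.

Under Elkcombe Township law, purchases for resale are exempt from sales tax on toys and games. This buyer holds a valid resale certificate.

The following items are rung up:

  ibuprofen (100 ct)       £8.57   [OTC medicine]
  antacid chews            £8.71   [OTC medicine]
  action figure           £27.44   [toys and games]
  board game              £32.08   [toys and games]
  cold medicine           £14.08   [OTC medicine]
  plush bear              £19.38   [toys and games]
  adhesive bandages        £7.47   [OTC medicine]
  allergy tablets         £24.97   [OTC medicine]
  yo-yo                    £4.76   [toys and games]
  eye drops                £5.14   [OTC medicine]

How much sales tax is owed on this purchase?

£0.00

Ibuprofen (100 ct) £8.57: OTC medicine → 0% → £0.00
Antacid chews £8.71: OTC medicine → 0% → £0.00
Action figure £27.44: toys and games, buyer-exempt → 0% → £0.00
Board game £32.08: toys and games, buyer-exempt → 0% → £0.00
Cold medicine £14.08: OTC medicine → 0% → £0.00
Plush bear £19.38: toys and games, buyer-exempt → 0% → £0.00
Adhesive bandages £7.47: OTC medicine → 0% → £0.00
Allergy tablets £24.97: OTC medicine → 0% → £0.00
Yo-yo £4.76: toys and games, buyer-exempt → 0% → £0.00
Eye drops £5.14: OTC medicine → 0% → £0.00
Total tax = £0.00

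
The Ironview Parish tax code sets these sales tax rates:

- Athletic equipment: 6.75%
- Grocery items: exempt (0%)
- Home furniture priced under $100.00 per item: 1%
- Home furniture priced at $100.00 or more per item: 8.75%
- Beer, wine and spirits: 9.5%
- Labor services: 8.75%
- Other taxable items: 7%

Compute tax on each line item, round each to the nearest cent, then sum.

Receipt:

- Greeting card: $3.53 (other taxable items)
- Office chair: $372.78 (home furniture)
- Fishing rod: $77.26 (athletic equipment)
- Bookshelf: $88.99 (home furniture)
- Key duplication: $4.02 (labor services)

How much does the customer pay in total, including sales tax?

$585.91

Greeting card $3.53: other taxable items → 7% → $0.25
Office chair $372.78: home furniture, $100.00 or more → 8.75% → $32.62
Fishing rod $77.26: athletic equipment → 6.75% → $5.22
Bookshelf $88.99: home furniture, under $100.00 → 1% → $0.89
Key duplication $4.02: labor services → 8.75% → $0.35
Subtotal = $546.58; tax = $39.33; total due = $585.91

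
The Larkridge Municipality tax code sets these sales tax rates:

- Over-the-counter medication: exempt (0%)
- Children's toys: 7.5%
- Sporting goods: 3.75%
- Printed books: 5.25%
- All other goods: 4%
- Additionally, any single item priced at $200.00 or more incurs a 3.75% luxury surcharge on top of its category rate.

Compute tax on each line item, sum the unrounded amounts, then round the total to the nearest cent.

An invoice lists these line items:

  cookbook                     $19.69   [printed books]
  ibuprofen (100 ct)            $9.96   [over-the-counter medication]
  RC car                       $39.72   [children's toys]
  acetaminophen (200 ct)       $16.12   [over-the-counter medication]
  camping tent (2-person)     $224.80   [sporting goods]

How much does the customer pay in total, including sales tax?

$331.16

Cookbook $19.69: printed books → 5.25% → $1.033725
Ibuprofen (100 ct) $9.96: over-the-counter medication → 0% → $0.00
RC car $39.72: children's toys → 7.5% → $2.979
Acetaminophen (200 ct) $16.12: over-the-counter medication → 0% → $0.00
Camping tent (2-person) $224.80: sporting goods → 3.75% + 3.75% surcharge = 7.5% → $16.86
Subtotal = $310.29; unrounded tax = $20.872725 → $20.87; total due = $331.16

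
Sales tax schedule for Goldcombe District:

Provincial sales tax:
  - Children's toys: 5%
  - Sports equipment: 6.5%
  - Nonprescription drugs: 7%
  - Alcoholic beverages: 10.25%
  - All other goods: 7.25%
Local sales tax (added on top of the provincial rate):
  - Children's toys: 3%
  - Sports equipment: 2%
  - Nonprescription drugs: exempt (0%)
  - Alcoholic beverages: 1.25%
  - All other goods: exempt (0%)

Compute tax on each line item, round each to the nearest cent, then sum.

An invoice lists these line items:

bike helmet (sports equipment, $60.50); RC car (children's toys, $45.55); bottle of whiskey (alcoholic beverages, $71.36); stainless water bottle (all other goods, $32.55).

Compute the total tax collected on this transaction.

Bike helmet $60.50: sports equipment → 6.5% + 2% local = 8.5% → $5.14
RC car $45.55: children's toys → 5% + 3% local = 8% → $3.64
Bottle of whiskey $71.36: alcoholic beverages → 10.25% + 1.25% local = 11.5% → $8.21
Stainless water bottle $32.55: all other goods → 7.25% + 0% local = 7.25% → $2.36
Total tax = $5.14 + $3.64 + $8.21 + $2.36 = $19.35

$19.35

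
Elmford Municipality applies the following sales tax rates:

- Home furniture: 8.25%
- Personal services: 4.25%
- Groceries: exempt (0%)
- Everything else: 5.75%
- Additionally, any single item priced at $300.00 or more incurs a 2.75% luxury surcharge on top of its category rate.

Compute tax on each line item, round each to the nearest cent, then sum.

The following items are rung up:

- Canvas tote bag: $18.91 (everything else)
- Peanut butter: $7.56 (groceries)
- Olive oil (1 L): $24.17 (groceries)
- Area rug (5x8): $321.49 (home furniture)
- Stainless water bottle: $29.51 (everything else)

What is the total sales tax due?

$38.15

Canvas tote bag $18.91: everything else → 5.75% → $1.09
Peanut butter $7.56: groceries → 0% → $0.00
Olive oil (1 L) $24.17: groceries → 0% → $0.00
Area rug (5x8) $321.49: home furniture → 8.25% + 2.75% surcharge = 11% → $35.36
Stainless water bottle $29.51: everything else → 5.75% → $1.70
Total tax = $1.09 + $35.36 + $1.70 = $38.15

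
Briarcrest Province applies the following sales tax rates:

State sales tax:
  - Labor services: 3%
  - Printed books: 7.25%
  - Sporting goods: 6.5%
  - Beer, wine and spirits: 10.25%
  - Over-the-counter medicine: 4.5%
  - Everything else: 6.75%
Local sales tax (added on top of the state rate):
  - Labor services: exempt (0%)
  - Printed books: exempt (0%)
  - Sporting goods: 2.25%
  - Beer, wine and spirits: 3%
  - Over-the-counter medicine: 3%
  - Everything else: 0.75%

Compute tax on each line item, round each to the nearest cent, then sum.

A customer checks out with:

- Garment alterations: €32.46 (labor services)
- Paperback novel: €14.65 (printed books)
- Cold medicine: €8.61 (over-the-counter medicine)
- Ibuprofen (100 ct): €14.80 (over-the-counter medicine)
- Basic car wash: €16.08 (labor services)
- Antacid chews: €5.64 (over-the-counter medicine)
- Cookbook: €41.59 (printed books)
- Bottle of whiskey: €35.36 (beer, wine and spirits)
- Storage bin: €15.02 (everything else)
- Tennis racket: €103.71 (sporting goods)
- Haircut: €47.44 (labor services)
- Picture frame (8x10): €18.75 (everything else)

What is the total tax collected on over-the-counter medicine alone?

€2.18

Cold medicine €8.61: over-the-counter medicine → 4.5% + 3% local = 7.5% → €0.65
Ibuprofen (100 ct) €14.80: over-the-counter medicine → 4.5% + 3% local = 7.5% → €1.11
Antacid chews €5.64: over-the-counter medicine → 4.5% + 3% local = 7.5% → €0.42
Tax on over-the-counter medicine = €0.65 + €1.11 + €0.42 = €2.18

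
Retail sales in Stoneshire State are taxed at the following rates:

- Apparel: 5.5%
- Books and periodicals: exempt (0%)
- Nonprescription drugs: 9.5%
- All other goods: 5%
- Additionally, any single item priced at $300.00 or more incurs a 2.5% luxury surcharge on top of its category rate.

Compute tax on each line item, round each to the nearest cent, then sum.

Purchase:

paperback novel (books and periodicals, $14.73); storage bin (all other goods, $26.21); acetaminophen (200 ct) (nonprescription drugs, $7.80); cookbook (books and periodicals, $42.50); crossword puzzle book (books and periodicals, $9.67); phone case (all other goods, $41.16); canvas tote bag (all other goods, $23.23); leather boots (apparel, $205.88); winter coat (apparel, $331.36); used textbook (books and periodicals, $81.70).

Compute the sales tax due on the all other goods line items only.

Storage bin $26.21: all other goods → 5% → $1.31
Phone case $41.16: all other goods → 5% → $2.06
Canvas tote bag $23.23: all other goods → 5% → $1.16
Tax on all other goods = $1.31 + $2.06 + $1.16 = $4.53

$4.53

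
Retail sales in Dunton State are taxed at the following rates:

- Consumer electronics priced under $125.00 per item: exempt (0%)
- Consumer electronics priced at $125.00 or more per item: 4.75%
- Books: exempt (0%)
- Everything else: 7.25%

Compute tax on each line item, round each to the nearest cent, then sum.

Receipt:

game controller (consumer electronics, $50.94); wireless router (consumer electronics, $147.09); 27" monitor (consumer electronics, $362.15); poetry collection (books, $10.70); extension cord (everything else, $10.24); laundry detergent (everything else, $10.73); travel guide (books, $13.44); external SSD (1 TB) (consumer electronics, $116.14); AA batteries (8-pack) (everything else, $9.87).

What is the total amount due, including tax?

$757.73

Game controller $50.94: consumer electronics, under $125.00 → 0% → $0.00
Wireless router $147.09: consumer electronics, $125.00 or more → 4.75% → $6.99
27" monitor $362.15: consumer electronics, $125.00 or more → 4.75% → $17.20
Poetry collection $10.70: books → 0% → $0.00
Extension cord $10.24: everything else → 7.25% → $0.74
Laundry detergent $10.73: everything else → 7.25% → $0.78
Travel guide $13.44: books → 0% → $0.00
External SSD (1 TB) $116.14: consumer electronics, under $125.00 → 0% → $0.00
AA batteries (8-pack) $9.87: everything else → 7.25% → $0.72
Subtotal = $731.30; tax = $26.43; total due = $757.73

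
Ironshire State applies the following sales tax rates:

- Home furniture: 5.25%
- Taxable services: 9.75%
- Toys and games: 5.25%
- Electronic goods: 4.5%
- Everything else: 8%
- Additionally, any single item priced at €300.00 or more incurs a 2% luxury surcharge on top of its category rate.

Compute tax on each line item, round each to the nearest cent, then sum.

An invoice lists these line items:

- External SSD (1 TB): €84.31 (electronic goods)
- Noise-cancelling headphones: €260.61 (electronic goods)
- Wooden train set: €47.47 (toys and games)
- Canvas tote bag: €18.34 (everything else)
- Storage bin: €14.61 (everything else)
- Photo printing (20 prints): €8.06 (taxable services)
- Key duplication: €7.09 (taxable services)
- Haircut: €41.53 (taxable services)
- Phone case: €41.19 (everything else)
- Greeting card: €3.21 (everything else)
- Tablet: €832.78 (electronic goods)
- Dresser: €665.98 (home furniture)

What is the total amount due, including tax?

€2157.33

External SSD (1 TB) €84.31: electronic goods → 4.5% → €3.79
Noise-cancelling headphones €260.61: electronic goods → 4.5% → €11.73
Wooden train set €47.47: toys and games → 5.25% → €2.49
Canvas tote bag €18.34: everything else → 8% → €1.47
Storage bin €14.61: everything else → 8% → €1.17
Photo printing (20 prints) €8.06: taxable services → 9.75% → €0.79
Key duplication €7.09: taxable services → 9.75% → €0.69
Haircut €41.53: taxable services → 9.75% → €4.05
Phone case €41.19: everything else → 8% → €3.30
Greeting card €3.21: everything else → 8% → €0.26
Tablet €832.78: electronic goods → 4.5% + 2% surcharge = 6.5% → €54.13
Dresser €665.98: home furniture → 5.25% + 2% surcharge = 7.25% → €48.28
Subtotal = €2025.18; tax = €132.15; total due = €2157.33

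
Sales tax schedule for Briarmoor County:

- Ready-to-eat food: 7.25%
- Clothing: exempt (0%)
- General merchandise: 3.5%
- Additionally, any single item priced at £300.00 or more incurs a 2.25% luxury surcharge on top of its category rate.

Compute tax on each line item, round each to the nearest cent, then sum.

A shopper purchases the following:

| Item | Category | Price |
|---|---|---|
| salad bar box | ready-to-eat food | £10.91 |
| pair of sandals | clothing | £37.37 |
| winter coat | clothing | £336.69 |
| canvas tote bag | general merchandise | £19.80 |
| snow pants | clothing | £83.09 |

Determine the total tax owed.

£9.06

Salad bar box £10.91: ready-to-eat food → 7.25% → £0.79
Pair of sandals £37.37: clothing → 0% → £0.00
Winter coat £336.69: clothing → 0% + 2.25% surcharge = 2.25% → £7.58
Canvas tote bag £19.80: general merchandise → 3.5% → £0.69
Snow pants £83.09: clothing → 0% → £0.00
Total tax = £0.79 + £7.58 + £0.69 = £9.06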